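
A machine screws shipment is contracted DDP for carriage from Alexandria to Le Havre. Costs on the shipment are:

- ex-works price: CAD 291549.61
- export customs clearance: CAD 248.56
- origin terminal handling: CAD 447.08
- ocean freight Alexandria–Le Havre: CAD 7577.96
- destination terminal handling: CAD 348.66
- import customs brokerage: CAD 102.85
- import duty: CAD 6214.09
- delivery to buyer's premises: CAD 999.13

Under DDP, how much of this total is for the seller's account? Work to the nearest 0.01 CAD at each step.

Seller's account: CAD 307487.94

DDP: the seller bears all costs including import duty.
Seller's account: goods 291549.61 + export clearance 248.56 + origin terminal 447.08 + freight 7577.96 + destination terminal 348.66 + brokerage 102.85 + duty 6214.09 + delivery 999.13 = 307487.94
Buyer's account: 0.00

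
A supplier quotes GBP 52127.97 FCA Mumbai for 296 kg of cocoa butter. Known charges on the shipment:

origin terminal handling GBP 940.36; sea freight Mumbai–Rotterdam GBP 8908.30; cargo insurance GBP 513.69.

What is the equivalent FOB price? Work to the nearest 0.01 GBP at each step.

FOB price: GBP 53068.33

Not relevant to the conversion: insurance, freight — on the buyer under both terms; not part of either seller's price.
From FCA to FOB, the seller additionally bears: origin terminal.
FOB price = 52127.97 + 940.36 = 53068.33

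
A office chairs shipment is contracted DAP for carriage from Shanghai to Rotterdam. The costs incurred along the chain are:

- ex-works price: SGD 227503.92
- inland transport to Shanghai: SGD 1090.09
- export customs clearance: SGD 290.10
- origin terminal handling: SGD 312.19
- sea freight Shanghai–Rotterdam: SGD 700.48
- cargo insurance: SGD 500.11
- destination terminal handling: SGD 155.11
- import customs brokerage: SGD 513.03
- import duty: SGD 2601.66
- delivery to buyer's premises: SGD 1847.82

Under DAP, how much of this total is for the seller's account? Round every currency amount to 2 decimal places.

Seller's account: SGD 232399.82

DAP: the seller bears all costs to the named destination except import duty and clearance.
Seller's account: goods 227503.92 + inland to port 1090.09 + export clearance 290.10 + origin terminal 312.19 + freight 700.48 + insurance 500.11 + destination terminal 155.11 + delivery 1847.82 = 232399.82
Buyer's account: brokerage 513.03 + duty 2601.66 = 3114.69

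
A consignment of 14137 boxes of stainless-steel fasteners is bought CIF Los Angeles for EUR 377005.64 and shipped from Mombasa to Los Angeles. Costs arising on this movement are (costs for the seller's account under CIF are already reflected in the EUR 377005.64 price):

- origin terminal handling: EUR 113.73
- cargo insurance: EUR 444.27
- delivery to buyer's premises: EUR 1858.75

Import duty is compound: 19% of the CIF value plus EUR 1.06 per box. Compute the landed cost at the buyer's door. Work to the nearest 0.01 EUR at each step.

CIF: the seller pays costs through ocean freight and marine insurance to the destination port.
Already in the invoice (seller's account under CIF): origin terminal, insurance — exclude.
The CIF price already equals the CIF value: 377005.64
Ad valorem component: 377005.64 × 19% = 71631.07
Specific component: 14137 × 1.06 = 14985.22
Import duty = 71631.07 + 14985.22 = 86616.29
Buyer bears: delivery 1858.75 + duty 86616.29 = 88475.04
Landed cost = invoice 377005.64 + 88475.04 = 465480.68

Total landed cost: EUR 465480.68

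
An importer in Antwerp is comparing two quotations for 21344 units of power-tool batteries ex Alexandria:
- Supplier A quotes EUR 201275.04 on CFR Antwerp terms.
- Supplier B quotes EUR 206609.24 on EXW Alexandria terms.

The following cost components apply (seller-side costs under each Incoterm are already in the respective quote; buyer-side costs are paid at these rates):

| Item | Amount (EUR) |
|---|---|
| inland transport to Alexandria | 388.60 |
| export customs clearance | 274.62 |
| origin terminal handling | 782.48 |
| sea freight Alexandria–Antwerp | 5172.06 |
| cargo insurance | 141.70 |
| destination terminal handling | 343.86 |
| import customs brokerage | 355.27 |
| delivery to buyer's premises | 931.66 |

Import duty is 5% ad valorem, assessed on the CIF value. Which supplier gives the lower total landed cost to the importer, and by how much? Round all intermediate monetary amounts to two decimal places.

Supplier A (CFR):
CIF value = CFR price + insurance = 201275.04 + 141.70 = 201416.74
Import duty = 201416.74 × 5% = 10070.84
Buyer bears (A): 141.70 + 343.86 + 355.27 + 931.66 = 1772.49
Landed cost (A) = invoice 201275.04 + 1772.49 + duty 10070.84 = 213118.37
Supplier B (EXW):
CIF value = EXW price + inland to port + export clearance + origin terminal + freight + insurance = 206609.24 + 388.60 + 274.62 + 782.48 + 5172.06 + 141.70 = 213368.70
Import duty = 213368.70 × 5% = 10668.44
Buyer bears (B): 388.60 + 274.62 + 782.48 + 5172.06 + 141.70 + 343.86 + 355.27 + 931.66 = 8390.25
Landed cost (B) = invoice 206609.24 + 8390.25 + duty 10668.44 = 225667.93
Difference = |213118.37 − 225667.93| = 12549.56

Supplier A is cheaper by EUR 12549.56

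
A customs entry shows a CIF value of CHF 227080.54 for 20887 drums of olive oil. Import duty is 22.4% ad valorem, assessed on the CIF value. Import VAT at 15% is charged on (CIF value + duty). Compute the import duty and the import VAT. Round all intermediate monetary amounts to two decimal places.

Import duty = 227080.54 × 22.4% = 50866.04
VAT base = CIF + duty = 227080.54 + 50866.04 = 277946.58
Import VAT = 277946.58 × 15% = 41691.99

Import duty: CHF 50866.04; import VAT: CHF 41691.99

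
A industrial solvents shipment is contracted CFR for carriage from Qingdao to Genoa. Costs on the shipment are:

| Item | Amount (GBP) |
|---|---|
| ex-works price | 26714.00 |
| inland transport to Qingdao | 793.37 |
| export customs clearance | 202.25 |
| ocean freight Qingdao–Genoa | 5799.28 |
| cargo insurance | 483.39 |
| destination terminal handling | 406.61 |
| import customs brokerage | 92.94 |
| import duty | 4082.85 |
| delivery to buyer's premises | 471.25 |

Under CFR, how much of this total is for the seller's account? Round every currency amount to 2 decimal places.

CFR: the seller pays costs through ocean freight to the destination port, but not insurance.
Seller's account: goods 26714.00 + inland to port 793.37 + export clearance 202.25 + freight 5799.28 = 33508.90
Buyer's account: insurance 483.39 + destination terminal 406.61 + brokerage 92.94 + duty 4082.85 + delivery 471.25 = 5537.04

Seller's account: GBP 33508.90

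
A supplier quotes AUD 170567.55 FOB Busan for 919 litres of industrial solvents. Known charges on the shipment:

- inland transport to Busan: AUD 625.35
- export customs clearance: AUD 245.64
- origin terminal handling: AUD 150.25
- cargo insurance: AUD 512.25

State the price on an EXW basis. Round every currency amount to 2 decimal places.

EXW price: AUD 169546.31

Not relevant to the conversion: insurance — on the buyer under both terms; not part of either seller's price.
From FOB to EXW, the seller no longer bears: inland to port, export clearance, origin terminal.
EXW price = 170567.55 − 625.35 − 245.64 − 150.25 = 169546.31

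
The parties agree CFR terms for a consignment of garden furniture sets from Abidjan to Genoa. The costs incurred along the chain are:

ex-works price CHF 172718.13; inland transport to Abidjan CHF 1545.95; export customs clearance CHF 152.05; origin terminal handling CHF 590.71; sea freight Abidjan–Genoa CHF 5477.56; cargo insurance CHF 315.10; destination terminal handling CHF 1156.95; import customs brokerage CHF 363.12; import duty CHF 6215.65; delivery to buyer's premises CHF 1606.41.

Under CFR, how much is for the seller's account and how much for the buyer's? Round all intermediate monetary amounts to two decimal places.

Seller: CHF 180484.40; buyer: CHF 9657.23

CFR: the seller pays costs through ocean freight to the destination port, but not insurance.
Seller's account: goods 172718.13 + inland to port 1545.95 + export clearance 152.05 + origin terminal 590.71 + freight 5477.56 = 180484.40
Buyer's account: insurance 315.10 + destination terminal 1156.95 + brokerage 363.12 + duty 6215.65 + delivery 1606.41 = 9657.23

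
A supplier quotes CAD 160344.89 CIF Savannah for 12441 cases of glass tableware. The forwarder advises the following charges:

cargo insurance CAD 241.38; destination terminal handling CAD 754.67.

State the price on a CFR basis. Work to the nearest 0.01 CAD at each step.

Not relevant to the conversion: destination terminal — on the buyer under both terms; not part of either seller's price.
From CIF to CFR, the seller no longer bears: insurance.
CFR price = 160344.89 − 241.38 = 160103.51

CFR price: CAD 160103.51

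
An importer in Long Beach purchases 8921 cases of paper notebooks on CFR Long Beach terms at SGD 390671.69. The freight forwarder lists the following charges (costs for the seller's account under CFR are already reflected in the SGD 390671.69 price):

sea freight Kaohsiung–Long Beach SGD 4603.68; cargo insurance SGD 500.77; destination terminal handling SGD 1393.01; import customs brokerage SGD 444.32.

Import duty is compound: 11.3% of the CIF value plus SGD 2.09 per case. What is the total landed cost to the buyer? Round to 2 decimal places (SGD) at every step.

CFR: the seller pays costs through ocean freight to the destination port, but not insurance.
Already in the invoice (seller's account under CFR): freight — exclude.
CIF value = CFR price + insurance = 390671.69 + 500.77 = 391172.46
Ad valorem component: 391172.46 × 11.3% = 44202.49
Specific component: 8921 × 2.09 = 18644.89
Import duty = 44202.49 + 18644.89 = 62847.38
Buyer bears: insurance 500.77 + destination terminal 1393.01 + brokerage 444.32 + duty 62847.38 = 65185.48
Landed cost = invoice 390671.69 + 65185.48 = 455857.17

Total landed cost: SGD 455857.17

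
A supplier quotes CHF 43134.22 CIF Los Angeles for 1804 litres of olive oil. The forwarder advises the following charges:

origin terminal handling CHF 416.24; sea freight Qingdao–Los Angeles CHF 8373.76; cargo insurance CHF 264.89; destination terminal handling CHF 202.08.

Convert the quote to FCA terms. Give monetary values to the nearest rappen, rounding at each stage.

FCA price: CHF 34079.33

Not relevant to the conversion: destination terminal — on the buyer under both terms; not part of either seller's price.
From CIF to FCA, the seller no longer bears: origin terminal, freight, insurance.
FCA price = 43134.22 − 416.24 − 8373.76 − 264.89 = 34079.33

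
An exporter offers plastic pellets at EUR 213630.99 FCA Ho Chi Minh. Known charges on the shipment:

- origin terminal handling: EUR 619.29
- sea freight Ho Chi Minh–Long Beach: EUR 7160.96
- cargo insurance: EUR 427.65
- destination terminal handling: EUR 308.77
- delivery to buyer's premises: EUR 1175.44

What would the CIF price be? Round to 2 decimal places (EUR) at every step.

CIF price: EUR 221838.89

Not relevant to the conversion: destination terminal, delivery — on the buyer under both terms; not part of either seller's price.
From FCA to CIF, the seller additionally bears: origin terminal, freight, insurance.
CIF price = 213630.99 + 619.29 + 7160.96 + 427.65 = 221838.89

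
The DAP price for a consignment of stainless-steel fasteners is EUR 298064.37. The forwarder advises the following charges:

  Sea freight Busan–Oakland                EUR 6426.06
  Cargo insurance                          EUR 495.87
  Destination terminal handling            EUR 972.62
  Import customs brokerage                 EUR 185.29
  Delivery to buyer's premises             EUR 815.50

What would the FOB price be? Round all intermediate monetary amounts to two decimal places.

Not relevant to the conversion: brokerage — on the buyer under both terms; not part of either seller's price.
From DAP to FOB, the seller no longer bears: freight, insurance, destination terminal, delivery.
FOB price = 298064.37 − 6426.06 − 495.87 − 972.62 − 815.50 = 289354.32

FOB price: EUR 289354.32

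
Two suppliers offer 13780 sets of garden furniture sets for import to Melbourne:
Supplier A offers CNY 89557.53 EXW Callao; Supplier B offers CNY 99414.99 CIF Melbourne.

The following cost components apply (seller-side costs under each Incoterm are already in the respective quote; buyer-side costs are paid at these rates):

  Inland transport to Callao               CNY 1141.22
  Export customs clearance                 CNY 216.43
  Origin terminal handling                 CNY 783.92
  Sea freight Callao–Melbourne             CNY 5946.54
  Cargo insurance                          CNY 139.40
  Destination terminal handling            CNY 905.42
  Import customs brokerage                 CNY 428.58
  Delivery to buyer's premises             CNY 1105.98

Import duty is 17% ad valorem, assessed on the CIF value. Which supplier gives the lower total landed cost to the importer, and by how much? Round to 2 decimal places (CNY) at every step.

Supplier A is cheaper by CNY 1907.04

Supplier A (EXW):
CIF value = EXW price + inland to port + export clearance + origin terminal + freight + insurance = 89557.53 + 1141.22 + 216.43 + 783.92 + 5946.54 + 139.40 = 97785.04
Import duty = 97785.04 × 17% = 16623.46
Buyer bears (A): 1141.22 + 216.43 + 783.92 + 5946.54 + 139.40 + 905.42 + 428.58 + 1105.98 = 10667.49
Landed cost (A) = invoice 89557.53 + 10667.49 + duty 16623.46 = 116848.48
Supplier B (CIF):
The CIF price already equals the CIF value: 99414.99
Import duty = 99414.99 × 17% = 16900.55
Buyer bears (B): 905.42 + 428.58 + 1105.98 = 2439.98
Landed cost (B) = invoice 99414.99 + 2439.98 + duty 16900.55 = 118755.52
Difference = |116848.48 − 118755.52| = 1907.04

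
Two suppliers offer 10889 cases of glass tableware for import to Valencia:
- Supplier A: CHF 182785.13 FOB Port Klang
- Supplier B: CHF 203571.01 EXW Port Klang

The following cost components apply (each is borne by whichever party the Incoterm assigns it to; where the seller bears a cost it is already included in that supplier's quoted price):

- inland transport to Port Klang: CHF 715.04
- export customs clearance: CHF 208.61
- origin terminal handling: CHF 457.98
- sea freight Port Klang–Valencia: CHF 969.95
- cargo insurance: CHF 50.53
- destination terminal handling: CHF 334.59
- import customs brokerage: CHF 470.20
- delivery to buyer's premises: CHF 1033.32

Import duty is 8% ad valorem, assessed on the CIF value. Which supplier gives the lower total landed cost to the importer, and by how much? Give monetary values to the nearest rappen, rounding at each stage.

Supplier A is cheaper by CHF 23940.91

Supplier A (FOB):
CIF value = FOB price + freight + insurance = 182785.13 + 969.95 + 50.53 = 183805.61
Import duty = 183805.61 × 8% = 14704.45
Buyer bears (A): 969.95 + 50.53 + 334.59 + 470.20 + 1033.32 = 2858.59
Landed cost (A) = invoice 182785.13 + 2858.59 + duty 14704.45 = 200348.17
Supplier B (EXW):
CIF value = EXW price + inland to port + export clearance + origin terminal + freight + insurance = 203571.01 + 715.04 + 208.61 + 457.98 + 969.95 + 50.53 = 205973.12
Import duty = 205973.12 × 8% = 16477.85
Buyer bears (B): 715.04 + 208.61 + 457.98 + 969.95 + 50.53 + 334.59 + 470.20 + 1033.32 = 4240.22
Landed cost (B) = invoice 203571.01 + 4240.22 + duty 16477.85 = 224289.08
Difference = |200348.17 − 224289.08| = 23940.91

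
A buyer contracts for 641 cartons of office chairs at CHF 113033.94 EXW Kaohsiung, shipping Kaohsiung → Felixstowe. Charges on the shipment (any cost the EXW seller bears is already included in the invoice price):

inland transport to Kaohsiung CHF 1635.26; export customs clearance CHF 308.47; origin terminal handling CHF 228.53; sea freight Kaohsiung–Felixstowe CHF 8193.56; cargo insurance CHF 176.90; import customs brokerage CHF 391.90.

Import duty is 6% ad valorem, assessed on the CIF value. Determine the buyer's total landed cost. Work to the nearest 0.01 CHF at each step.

Total landed cost: CHF 131383.16

EXW: the seller makes goods available at their premises; the buyer bears all onward costs.
CIF value = EXW price + inland to port + export clearance + origin terminal + freight + insurance = 113033.94 + 1635.26 + 308.47 + 228.53 + 8193.56 + 176.90 = 123576.66
Import duty = 123576.66 × 6% = 7414.60
Buyer bears: inland to port 1635.26 + export clearance 308.47 + origin terminal 228.53 + freight 8193.56 + insurance 176.90 + brokerage 391.90 + duty 7414.60 = 18349.22
Landed cost = invoice 113033.94 + 18349.22 = 131383.16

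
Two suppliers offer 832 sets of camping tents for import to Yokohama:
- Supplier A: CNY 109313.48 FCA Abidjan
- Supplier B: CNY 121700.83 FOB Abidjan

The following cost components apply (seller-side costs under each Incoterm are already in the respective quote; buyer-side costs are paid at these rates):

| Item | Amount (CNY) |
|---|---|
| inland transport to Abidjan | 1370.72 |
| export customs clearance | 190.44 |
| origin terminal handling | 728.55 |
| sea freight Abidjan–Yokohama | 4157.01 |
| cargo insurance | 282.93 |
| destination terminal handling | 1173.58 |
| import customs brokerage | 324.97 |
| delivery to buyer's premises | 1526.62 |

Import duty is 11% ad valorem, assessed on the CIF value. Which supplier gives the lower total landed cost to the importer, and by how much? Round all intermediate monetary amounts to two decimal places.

Supplier A is cheaper by CNY 12941.26

Supplier A (FCA):
CIF value = FCA price + origin terminal + freight + insurance = 109313.48 + 728.55 + 4157.01 + 282.93 = 114481.97
Import duty = 114481.97 × 11% = 12593.02
Buyer bears (A): 728.55 + 4157.01 + 282.93 + 1173.58 + 324.97 + 1526.62 = 8193.66
Landed cost (A) = invoice 109313.48 + 8193.66 + duty 12593.02 = 130100.16
Supplier B (FOB):
CIF value = FOB price + freight + insurance = 121700.83 + 4157.01 + 282.93 = 126140.77
Import duty = 126140.77 × 11% = 13875.48
Buyer bears (B): 4157.01 + 282.93 + 1173.58 + 324.97 + 1526.62 = 7465.11
Landed cost (B) = invoice 121700.83 + 7465.11 + duty 13875.48 = 143041.42
Difference = |130100.16 − 143041.42| = 12941.26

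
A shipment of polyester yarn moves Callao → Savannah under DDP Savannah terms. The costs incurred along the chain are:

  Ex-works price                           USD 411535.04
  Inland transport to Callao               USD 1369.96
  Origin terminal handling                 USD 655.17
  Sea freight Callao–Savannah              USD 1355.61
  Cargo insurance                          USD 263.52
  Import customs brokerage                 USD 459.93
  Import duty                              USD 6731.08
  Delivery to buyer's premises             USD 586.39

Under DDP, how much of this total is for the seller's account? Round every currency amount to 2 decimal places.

DDP: the seller bears all costs including import duty.
Seller's account: goods 411535.04 + inland to port 1369.96 + origin terminal 655.17 + freight 1355.61 + insurance 263.52 + brokerage 459.93 + duty 6731.08 + delivery 586.39 = 422956.70
Buyer's account: 0.00

Seller's account: USD 422956.70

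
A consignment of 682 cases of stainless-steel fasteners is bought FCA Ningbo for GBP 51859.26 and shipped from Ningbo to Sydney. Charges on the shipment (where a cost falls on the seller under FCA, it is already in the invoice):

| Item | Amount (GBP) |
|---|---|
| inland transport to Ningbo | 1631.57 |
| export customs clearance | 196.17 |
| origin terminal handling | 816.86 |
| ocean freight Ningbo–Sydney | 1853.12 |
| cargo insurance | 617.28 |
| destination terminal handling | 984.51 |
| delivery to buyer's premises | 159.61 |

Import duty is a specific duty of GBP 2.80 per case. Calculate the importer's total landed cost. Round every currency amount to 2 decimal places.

FCA: the seller delivers export-cleared goods to the carrier; the buyer bears costs from that point.
Already in the invoice (seller's account under FCA): inland to port, export clearance — exclude.
CIF value = FCA price + origin terminal + freight + insurance = 51859.26 + 816.86 + 1853.12 + 617.28 = 55146.52
Import duty = 682 × 2.80 = 1909.60
Buyer bears: origin terminal 816.86 + freight 1853.12 + insurance 617.28 + destination terminal 984.51 + delivery 159.61 + duty 1909.60 = 6340.98
Landed cost = invoice 51859.26 + 6340.98 = 58200.24

Total landed cost: GBP 58200.24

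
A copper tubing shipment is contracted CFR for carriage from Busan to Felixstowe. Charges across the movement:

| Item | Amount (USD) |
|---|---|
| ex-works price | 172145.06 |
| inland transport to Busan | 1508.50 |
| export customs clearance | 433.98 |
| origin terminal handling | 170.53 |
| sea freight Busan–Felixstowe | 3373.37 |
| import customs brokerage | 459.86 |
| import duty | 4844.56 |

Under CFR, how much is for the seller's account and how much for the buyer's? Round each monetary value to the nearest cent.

Seller: USD 177631.44; buyer: USD 5304.42

CFR: the seller pays costs through ocean freight to the destination port, but not insurance.
Seller's account: goods 172145.06 + inland to port 1508.50 + export clearance 433.98 + origin terminal 170.53 + freight 3373.37 = 177631.44
Buyer's account: brokerage 459.86 + duty 4844.56 = 5304.42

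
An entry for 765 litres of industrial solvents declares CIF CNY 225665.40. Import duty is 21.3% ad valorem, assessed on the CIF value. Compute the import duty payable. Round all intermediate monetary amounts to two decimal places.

Import duty: CNY 48066.73

Import duty = 225665.40 × 21.3% = 48066.73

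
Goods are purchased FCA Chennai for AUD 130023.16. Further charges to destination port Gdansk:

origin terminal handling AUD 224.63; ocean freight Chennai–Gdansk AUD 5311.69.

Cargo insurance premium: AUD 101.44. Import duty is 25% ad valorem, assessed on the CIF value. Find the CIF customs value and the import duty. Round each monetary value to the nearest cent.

CIF value: AUD 135660.92; import duty: AUD 33915.23

CIF = FCA price + pre-shipment costs + freight + insurance
CIF = 130023.16 + 224.63 + 5311.69 + 101.44 = 135660.92
Import duty = 135660.92 × 25% = 33915.23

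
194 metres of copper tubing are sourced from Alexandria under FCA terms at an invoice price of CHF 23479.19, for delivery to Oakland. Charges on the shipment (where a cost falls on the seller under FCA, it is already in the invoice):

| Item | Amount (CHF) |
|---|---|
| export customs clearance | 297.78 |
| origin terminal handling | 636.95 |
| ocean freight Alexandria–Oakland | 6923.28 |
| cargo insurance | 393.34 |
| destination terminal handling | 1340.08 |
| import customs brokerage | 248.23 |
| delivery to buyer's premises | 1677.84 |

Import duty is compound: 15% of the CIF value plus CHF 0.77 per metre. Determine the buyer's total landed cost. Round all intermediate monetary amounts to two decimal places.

FCA: the seller delivers export-cleared goods to the carrier; the buyer bears costs from that point.
Already in the invoice (seller's account under FCA): export clearance — exclude.
CIF value = FCA price + origin terminal + freight + insurance = 23479.19 + 636.95 + 6923.28 + 393.34 = 31432.76
Ad valorem component: 31432.76 × 15% = 4714.91
Specific component: 194 × 0.77 = 149.38
Import duty = 4714.91 + 149.38 = 4864.29
Buyer bears: origin terminal 636.95 + freight 6923.28 + insurance 393.34 + destination terminal 1340.08 + brokerage 248.23 + delivery 1677.84 + duty 4864.29 = 16084.01
Landed cost = invoice 23479.19 + 16084.01 = 39563.20

Total landed cost: CHF 39563.20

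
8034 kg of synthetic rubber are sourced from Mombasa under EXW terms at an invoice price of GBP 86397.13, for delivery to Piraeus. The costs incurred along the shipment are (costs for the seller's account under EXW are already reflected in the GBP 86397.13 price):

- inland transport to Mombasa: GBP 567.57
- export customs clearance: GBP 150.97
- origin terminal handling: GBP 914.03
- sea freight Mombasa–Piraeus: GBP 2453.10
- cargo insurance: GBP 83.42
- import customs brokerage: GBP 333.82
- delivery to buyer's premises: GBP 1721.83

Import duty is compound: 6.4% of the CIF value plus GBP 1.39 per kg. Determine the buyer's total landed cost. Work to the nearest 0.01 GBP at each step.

Total landed cost: GBP 109585.37

EXW: the seller makes goods available at their premises; the buyer bears all onward costs.
CIF value = EXW price + inland to port + export clearance + origin terminal + freight + insurance = 86397.13 + 567.57 + 150.97 + 914.03 + 2453.10 + 83.42 = 90566.22
Ad valorem component: 90566.22 × 6.4% = 5796.24
Specific component: 8034 × 1.39 = 11167.26
Import duty = 5796.24 + 11167.26 = 16963.50
Buyer bears: inland to port 567.57 + export clearance 150.97 + origin terminal 914.03 + freight 2453.10 + insurance 83.42 + brokerage 333.82 + delivery 1721.83 + duty 16963.50 = 23188.24
Landed cost = invoice 86397.13 + 23188.24 = 109585.37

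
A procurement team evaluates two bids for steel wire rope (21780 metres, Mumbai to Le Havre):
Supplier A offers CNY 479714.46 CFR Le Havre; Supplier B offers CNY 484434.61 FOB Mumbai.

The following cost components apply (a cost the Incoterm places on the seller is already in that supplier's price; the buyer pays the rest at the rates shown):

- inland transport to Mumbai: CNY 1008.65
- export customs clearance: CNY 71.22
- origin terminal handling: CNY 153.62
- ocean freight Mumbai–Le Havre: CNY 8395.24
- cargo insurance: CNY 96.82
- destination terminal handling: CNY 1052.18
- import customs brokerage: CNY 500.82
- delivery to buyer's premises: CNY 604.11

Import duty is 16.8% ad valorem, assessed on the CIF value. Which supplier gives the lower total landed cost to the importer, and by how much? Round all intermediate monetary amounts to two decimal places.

Supplier A is cheaper by CNY 15318.77

Supplier A (CFR):
CIF value = CFR price + insurance = 479714.46 + 96.82 = 479811.28
Import duty = 479811.28 × 16.8% = 80608.30
Buyer bears (A): 96.82 + 1052.18 + 500.82 + 604.11 = 2253.93
Landed cost (A) = invoice 479714.46 + 2253.93 + duty 80608.30 = 562576.69
Supplier B (FOB):
CIF value = FOB price + freight + insurance = 484434.61 + 8395.24 + 96.82 = 492926.67
Import duty = 492926.67 × 16.8% = 82811.68
Buyer bears (B): 8395.24 + 96.82 + 1052.18 + 500.82 + 604.11 = 10649.17
Landed cost (B) = invoice 484434.61 + 10649.17 + duty 82811.68 = 577895.46
Difference = |562576.69 − 577895.46| = 15318.77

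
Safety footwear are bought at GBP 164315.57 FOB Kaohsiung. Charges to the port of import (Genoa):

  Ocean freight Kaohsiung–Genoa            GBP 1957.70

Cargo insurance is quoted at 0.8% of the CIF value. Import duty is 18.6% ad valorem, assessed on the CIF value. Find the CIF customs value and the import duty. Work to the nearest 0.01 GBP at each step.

Let C be the CIF value. C = FOB price + freight + 0.8% × C
C − 0.8% × C = 164315.57 + 1957.70
0.992 × C = 166273.27
C = 166273.27 / 0.992 = 167614.18
Insurance premium = 0.8% × 167614.18 = 1340.91
Import duty = 167614.18 × 18.6% = 31176.24

CIF value: GBP 167614.18; import duty: GBP 31176.24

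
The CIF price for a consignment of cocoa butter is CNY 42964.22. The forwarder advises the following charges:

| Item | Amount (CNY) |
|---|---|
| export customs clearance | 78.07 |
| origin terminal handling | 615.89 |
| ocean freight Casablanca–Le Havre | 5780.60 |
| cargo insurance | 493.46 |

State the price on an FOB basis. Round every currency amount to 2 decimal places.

FOB price: CNY 36690.16

Not relevant to the conversion: export clearance, origin terminal — on the seller under both CIF and FOB; already in the CIF price and stays in the FOB price.
From CIF to FOB, the seller no longer bears: freight, insurance.
FOB price = 42964.22 − 5780.60 − 493.46 = 36690.16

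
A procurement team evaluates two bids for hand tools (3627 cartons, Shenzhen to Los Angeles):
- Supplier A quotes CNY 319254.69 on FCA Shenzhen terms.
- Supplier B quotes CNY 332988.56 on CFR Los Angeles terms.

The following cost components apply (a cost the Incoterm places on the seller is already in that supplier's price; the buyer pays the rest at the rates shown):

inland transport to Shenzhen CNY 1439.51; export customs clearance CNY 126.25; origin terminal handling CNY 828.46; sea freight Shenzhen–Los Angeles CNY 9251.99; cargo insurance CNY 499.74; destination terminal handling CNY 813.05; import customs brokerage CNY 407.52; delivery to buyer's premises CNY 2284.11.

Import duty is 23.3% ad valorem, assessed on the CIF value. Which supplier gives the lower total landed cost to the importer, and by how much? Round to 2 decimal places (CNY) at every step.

Supplier A is cheaper by CNY 4504.66

Supplier A (FCA):
CIF value = FCA price + origin terminal + freight + insurance = 319254.69 + 828.46 + 9251.99 + 499.74 = 329834.88
Import duty = 329834.88 × 23.3% = 76851.53
Buyer bears (A): 828.46 + 9251.99 + 499.74 + 813.05 + 407.52 + 2284.11 = 14084.87
Landed cost (A) = invoice 319254.69 + 14084.87 + duty 76851.53 = 410191.09
Supplier B (CFR):
CIF value = CFR price + insurance = 332988.56 + 499.74 = 333488.30
Import duty = 333488.30 × 23.3% = 77702.77
Buyer bears (B): 499.74 + 813.05 + 407.52 + 2284.11 = 4004.42
Landed cost (B) = invoice 332988.56 + 4004.42 + duty 77702.77 = 414695.75
Difference = |410191.09 − 414695.75| = 4504.66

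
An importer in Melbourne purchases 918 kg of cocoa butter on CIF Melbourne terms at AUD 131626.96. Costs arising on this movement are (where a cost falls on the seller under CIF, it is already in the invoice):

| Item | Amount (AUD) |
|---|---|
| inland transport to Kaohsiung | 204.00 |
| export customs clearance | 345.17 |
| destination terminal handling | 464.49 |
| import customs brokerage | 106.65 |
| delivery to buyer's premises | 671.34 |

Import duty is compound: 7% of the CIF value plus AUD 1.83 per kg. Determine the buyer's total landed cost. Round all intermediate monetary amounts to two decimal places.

CIF: the seller pays costs through ocean freight and marine insurance to the destination port.
Already in the invoice (seller's account under CIF): inland to port, export clearance — exclude.
The CIF price already equals the CIF value: 131626.96
Ad valorem component: 131626.96 × 7% = 9213.89
Specific component: 918 × 1.83 = 1679.94
Import duty = 9213.89 + 1679.94 = 10893.83
Buyer bears: destination terminal 464.49 + brokerage 106.65 + delivery 671.34 + duty 10893.83 = 12136.31
Landed cost = invoice 131626.96 + 12136.31 = 143763.27

Total landed cost: AUD 143763.27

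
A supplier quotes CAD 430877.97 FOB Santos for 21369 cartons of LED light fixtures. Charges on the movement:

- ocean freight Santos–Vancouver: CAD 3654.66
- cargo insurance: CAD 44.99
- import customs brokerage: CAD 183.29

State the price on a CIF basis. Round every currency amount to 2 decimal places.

Not relevant to the conversion: brokerage — on the buyer under both terms; not part of either seller's price.
From FOB to CIF, the seller additionally bears: freight, insurance.
CIF price = 430877.97 + 3654.66 + 44.99 = 434577.62

CIF price: CAD 434577.62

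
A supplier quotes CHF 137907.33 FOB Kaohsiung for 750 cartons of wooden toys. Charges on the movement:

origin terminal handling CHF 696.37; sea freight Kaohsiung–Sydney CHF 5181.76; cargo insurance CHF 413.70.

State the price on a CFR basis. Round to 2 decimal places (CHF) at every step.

Not relevant to the conversion: origin terminal — on the seller under both FOB and CFR; already in the FOB price and stays in the CFR price. insurance — on the buyer under both terms; not part of either seller's price.
From FOB to CFR, the seller additionally bears: freight.
CFR price = 137907.33 + 5181.76 = 143089.09

CFR price: CHF 143089.09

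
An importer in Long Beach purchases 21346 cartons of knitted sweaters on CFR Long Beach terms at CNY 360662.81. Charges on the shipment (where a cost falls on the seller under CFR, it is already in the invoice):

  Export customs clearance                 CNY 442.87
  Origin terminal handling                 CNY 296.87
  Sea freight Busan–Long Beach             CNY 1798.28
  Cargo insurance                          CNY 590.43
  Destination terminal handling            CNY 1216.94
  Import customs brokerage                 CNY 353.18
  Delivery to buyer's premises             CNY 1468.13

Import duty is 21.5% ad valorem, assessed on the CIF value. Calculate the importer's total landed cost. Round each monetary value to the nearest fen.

CFR: the seller pays costs through ocean freight to the destination port, but not insurance.
Already in the invoice (seller's account under CFR): export clearance, origin terminal, freight — exclude.
CIF value = CFR price + insurance = 360662.81 + 590.43 = 361253.24
Import duty = 361253.24 × 21.5% = 77669.45
Buyer bears: insurance 590.43 + destination terminal 1216.94 + brokerage 353.18 + delivery 1468.13 + duty 77669.45 = 81298.13
Landed cost = invoice 360662.81 + 81298.13 = 441960.94

Total landed cost: CNY 441960.94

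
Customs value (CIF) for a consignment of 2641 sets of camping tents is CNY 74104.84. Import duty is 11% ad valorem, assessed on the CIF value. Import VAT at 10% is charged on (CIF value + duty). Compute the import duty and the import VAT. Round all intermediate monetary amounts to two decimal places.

Import duty: CNY 8151.53; import VAT: CNY 8225.64

Import duty = 74104.84 × 11% = 8151.53
VAT base = CIF + duty = 74104.84 + 8151.53 = 82256.37
Import VAT = 82256.37 × 10% = 8225.64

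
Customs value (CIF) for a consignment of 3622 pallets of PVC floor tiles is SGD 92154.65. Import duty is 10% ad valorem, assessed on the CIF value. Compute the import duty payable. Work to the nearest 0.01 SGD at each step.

Import duty: SGD 9215.47

Import duty = 92154.65 × 10% = 9215.47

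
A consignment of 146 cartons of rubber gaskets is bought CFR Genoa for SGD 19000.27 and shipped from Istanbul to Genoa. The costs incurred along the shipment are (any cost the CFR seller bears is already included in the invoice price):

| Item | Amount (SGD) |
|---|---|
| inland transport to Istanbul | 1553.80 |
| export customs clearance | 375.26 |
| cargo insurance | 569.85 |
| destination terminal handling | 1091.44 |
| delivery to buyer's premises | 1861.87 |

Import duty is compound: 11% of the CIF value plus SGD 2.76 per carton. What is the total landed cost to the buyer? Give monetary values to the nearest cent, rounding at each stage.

Total landed cost: SGD 25079.10

CFR: the seller pays costs through ocean freight to the destination port, but not insurance.
Already in the invoice (seller's account under CFR): inland to port, export clearance — exclude.
CIF value = CFR price + insurance = 19000.27 + 569.85 = 19570.12
Ad valorem component: 19570.12 × 11% = 2152.71
Specific component: 146 × 2.76 = 402.96
Import duty = 2152.71 + 402.96 = 2555.67
Buyer bears: insurance 569.85 + destination terminal 1091.44 + delivery 1861.87 + duty 2555.67 = 6078.83
Landed cost = invoice 19000.27 + 6078.83 = 25079.10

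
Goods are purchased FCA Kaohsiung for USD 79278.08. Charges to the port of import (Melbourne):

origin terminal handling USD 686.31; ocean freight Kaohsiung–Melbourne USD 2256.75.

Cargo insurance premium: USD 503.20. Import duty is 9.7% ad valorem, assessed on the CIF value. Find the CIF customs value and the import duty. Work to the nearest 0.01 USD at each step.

CIF value: USD 82724.34; import duty: USD 8024.26

CIF = FCA price + pre-shipment costs + freight + insurance
CIF = 79278.08 + 686.31 + 2256.75 + 503.20 = 82724.34
Import duty = 82724.34 × 9.7% = 8024.26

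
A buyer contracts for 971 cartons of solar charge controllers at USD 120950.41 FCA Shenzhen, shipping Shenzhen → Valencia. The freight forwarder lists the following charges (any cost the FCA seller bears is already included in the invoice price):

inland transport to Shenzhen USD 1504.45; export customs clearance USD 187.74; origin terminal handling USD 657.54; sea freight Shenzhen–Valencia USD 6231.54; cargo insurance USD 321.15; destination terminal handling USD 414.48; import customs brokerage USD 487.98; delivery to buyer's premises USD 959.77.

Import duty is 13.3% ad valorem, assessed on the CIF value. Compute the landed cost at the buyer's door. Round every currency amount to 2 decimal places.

FCA: the seller delivers export-cleared goods to the carrier; the buyer bears costs from that point.
Already in the invoice (seller's account under FCA): inland to port, export clearance — exclude.
CIF value = FCA price + origin terminal + freight + insurance = 120950.41 + 657.54 + 6231.54 + 321.15 = 128160.64
Import duty = 128160.64 × 13.3% = 17045.37
Buyer bears: origin terminal 657.54 + freight 6231.54 + insurance 321.15 + destination terminal 414.48 + brokerage 487.98 + delivery 959.77 + duty 17045.37 = 26117.83
Landed cost = invoice 120950.41 + 26117.83 = 147068.24

Total landed cost: USD 147068.24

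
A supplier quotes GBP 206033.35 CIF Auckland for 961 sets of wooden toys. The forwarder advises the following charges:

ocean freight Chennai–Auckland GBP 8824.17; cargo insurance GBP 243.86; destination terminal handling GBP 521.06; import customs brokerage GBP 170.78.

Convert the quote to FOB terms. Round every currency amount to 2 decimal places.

Not relevant to the conversion: brokerage, destination terminal — on the buyer under both terms; not part of either seller's price.
From CIF to FOB, the seller no longer bears: freight, insurance.
FOB price = 206033.35 − 8824.17 − 243.86 = 196965.32

FOB price: GBP 196965.32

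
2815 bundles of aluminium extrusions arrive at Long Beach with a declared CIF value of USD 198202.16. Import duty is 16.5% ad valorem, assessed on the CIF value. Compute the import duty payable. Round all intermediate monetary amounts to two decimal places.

Import duty: USD 32703.36

Import duty = 198202.16 × 16.5% = 32703.36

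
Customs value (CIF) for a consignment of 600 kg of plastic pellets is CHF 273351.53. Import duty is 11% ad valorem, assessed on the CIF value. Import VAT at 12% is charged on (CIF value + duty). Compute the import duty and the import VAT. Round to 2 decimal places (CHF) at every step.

Import duty = 273351.53 × 11% = 30068.67
VAT base = CIF + duty = 273351.53 + 30068.67 = 303420.20
Import VAT = 303420.20 × 12% = 36410.42

Import duty: CHF 30068.67; import VAT: CHF 36410.42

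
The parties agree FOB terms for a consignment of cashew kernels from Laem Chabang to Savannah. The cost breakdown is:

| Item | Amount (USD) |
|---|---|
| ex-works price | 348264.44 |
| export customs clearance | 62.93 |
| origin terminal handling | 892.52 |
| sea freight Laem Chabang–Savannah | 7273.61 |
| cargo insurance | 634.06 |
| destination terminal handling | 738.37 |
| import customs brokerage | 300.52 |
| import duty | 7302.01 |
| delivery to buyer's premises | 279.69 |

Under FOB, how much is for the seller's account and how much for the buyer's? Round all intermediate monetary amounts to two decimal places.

Seller: USD 349219.89; buyer: USD 16528.26

FOB: the seller bears costs until goods are on board at the origin port; the buyer bears freight, insurance and all costs thereafter.
Seller's account: goods 348264.44 + export clearance 62.93 + origin terminal 892.52 = 349219.89
Buyer's account: freight 7273.61 + insurance 634.06 + destination terminal 738.37 + brokerage 300.52 + duty 7302.01 + delivery 279.69 = 16528.26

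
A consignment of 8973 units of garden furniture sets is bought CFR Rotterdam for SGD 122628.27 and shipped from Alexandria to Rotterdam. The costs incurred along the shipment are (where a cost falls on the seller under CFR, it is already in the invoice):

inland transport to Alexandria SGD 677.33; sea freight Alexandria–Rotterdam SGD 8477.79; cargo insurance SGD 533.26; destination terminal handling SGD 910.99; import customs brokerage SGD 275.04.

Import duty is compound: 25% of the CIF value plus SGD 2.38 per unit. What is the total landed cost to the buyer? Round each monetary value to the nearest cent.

CFR: the seller pays costs through ocean freight to the destination port, but not insurance.
Already in the invoice (seller's account under CFR): inland to port, freight — exclude.
CIF value = CFR price + insurance = 122628.27 + 533.26 = 123161.53
Ad valorem component: 123161.53 × 25% = 30790.38
Specific component: 8973 × 2.38 = 21355.74
Import duty = 30790.38 + 21355.74 = 52146.12
Buyer bears: insurance 533.26 + destination terminal 910.99 + brokerage 275.04 + duty 52146.12 = 53865.41
Landed cost = invoice 122628.27 + 53865.41 = 176493.68

Total landed cost: SGD 176493.68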